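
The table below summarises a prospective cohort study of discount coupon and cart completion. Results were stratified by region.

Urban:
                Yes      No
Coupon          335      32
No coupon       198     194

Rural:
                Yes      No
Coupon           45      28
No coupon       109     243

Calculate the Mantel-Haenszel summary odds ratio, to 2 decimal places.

7.17

OR_MH = Σ(aᵢdᵢ/nᵢ) / Σ(bᵢcᵢ/nᵢ), where nᵢ is the stratum total.
Stratum 1 (Urban): n = 759; a·d/n = 335·194/759 = 85.6258; b·c/n = 32·198/759 = 8.3478
Stratum 2 (Rural): n = 425; a·d/n = 45·243/425 = 25.7294; b·c/n = 28·109/425 = 7.1812
OR_MH = (85.6258 + 25.7294) / (8.3478 + 7.1812) = 111.3552 / 15.5290 = 7.17079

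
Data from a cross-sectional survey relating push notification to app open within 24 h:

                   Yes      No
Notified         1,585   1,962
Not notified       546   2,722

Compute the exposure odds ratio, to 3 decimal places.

4.027

Cells: a = 1585, b = 1962, c = 546, d = 2722.
OR = (a·d)/(b·c) = (1585 × 2722) / (1962 × 546) = 4314370 / 1071252 = 4.02741
The odds of app open within 24 h are about 4.03 times as high in the notified group.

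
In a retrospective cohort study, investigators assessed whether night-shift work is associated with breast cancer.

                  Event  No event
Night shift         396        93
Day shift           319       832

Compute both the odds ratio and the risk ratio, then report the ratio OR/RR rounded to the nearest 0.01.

3.80

Cells: a = 396, b = 93, c = 319, d = 832.
OR = (396·832)/(93·319) = 329472/29667 = 11.10567
Risk in exposed = 396/489 = 0.80982; risk in unexposed = 319/1151 = 0.27715; RR = 2.92194
OR/RR = 11.10567 / 2.92194 = 3.80079
The outcome is not rare, so the OR lies further from 1 than the RR.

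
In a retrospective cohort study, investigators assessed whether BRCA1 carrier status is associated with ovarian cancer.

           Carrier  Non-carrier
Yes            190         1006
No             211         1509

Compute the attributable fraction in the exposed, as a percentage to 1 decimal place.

15.6

Reading the table with exposure as columns: a = 190 (Carrier, case), b = 211 (Carrier, non-case), c = 1006 (Non-carrier, case), d = 1509.
Risk in exposed = 190/401 = 0.47382; risk in unexposed = 1006/2515 = 0.40000.
RR = 0.47382/0.40000 = 1.18454
AR% = (RR − 1)/RR × 100 = (1.18454 − 1)/1.18454 × 100 = 15.5789%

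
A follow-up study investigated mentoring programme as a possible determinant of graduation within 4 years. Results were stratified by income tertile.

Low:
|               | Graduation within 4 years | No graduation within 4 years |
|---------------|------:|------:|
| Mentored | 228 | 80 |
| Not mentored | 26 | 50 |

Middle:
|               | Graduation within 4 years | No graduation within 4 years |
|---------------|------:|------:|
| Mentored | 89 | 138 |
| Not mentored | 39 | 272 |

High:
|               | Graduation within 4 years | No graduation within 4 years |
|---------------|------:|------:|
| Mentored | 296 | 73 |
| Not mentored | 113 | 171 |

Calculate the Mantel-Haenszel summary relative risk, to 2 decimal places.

2.23

RR_MH = Σ(aᵢ·n₀ᵢ/nᵢ) / Σ(cᵢ·n₁ᵢ/nᵢ), with n₁ᵢ = aᵢ+bᵢ (exposed), n₀ᵢ = cᵢ+dᵢ (unexposed), nᵢ = n₁ᵢ+n₀ᵢ.
Stratum 1 (Low): n₁ = 308, n₀ = 76, n = 384; a·n₀/n = 228·76/384 = 45.1250; c·n₁/n = 26·308/384 = 20.8542
Stratum 2 (Middle): n₁ = 227, n₀ = 311, n = 538; a·n₀/n = 89·311/538 = 51.4480; c·n₁/n = 39·227/538 = 16.4554
Stratum 3 (High): n₁ = 369, n₀ = 284, n = 653; a·n₀/n = 296·284/653 = 128.7351; c·n₁/n = 113·369/653 = 63.8545
RR_MH = (45.1250 + 51.4480 + 128.7351) / (20.8542 + 16.4554 + 63.8545) = 225.3080 / 101.1641 = 2.22715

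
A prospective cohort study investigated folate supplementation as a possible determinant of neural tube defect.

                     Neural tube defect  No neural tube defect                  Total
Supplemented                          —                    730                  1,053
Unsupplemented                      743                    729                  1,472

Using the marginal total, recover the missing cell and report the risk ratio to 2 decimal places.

The missing cell is in the exposed row: 1053 − 730 = 323.
So a = 323, b = 730, c = 743, d = 729.
RR = [a/(a+b)] / [c/(c+d)] = (323/1053) / (743/1472) = 0.30674/0.50476 = 0.60771

0.61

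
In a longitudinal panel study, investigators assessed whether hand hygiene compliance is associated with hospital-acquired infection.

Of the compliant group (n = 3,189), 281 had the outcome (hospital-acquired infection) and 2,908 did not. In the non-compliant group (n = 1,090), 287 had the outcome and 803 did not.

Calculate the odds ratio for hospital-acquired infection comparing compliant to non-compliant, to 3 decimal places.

From the description: a = 281, b = 2908, c = 287, d = 803.
OR = (a·d)/(b·c) = (281 × 803) / (2908 × 287) = 225643 / 834596 = 0.27036
Exposure is associated with lower odds of hospital-acquired infection (OR = 0.27 < 1).

0.270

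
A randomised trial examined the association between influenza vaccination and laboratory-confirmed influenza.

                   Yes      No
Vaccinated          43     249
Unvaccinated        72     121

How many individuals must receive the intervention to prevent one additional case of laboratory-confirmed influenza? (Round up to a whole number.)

Risk in treated group = 43/292 = 0.14726; risk in control = 72/193 = 0.37306.
Absolute risk reduction = 0.37306 − 0.14726 = 0.22580
NNT = 1 / ARR = 1 / 0.22580 = 4.429 → round up → 5

5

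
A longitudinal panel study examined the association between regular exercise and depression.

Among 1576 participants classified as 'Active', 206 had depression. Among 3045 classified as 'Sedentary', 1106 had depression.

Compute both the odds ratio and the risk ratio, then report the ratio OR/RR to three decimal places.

From the description: a = 206, b = 1370, c = 1106, d = 1939.
OR = (206·1939)/(1370·1106) = 399434/1515220 = 0.26361
Risk in exposed = 206/1576 = 0.13071; risk in unexposed = 1106/3045 = 0.36322; RR = 0.35987
OR/RR = 0.26361 / 0.35987 = 0.73253
The outcome is not rare, so the OR lies further from 1 than the RR.

0.733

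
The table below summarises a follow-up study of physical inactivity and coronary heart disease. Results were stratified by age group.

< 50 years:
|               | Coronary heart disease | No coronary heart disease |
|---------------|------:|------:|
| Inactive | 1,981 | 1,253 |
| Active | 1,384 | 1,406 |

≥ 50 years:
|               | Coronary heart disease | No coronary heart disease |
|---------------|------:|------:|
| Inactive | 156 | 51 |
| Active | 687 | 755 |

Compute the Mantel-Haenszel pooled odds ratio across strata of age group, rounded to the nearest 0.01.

1.73

OR_MH = Σ(aᵢdᵢ/nᵢ) / Σ(bᵢcᵢ/nᵢ), where nᵢ is the stratum total.
Stratum 1 (< 50 years): n = 6024; a·d/n = 1981·1406/6024 = 462.3649; b·c/n = 1253·1384/6024 = 287.8738
Stratum 2 (≥ 50 years): n = 1649; a·d/n = 156·755/1649 = 71.4251; b·c/n = 51·687/1649 = 21.2474
OR_MH = (462.3649 + 71.4251) / (287.8738 + 21.2474) = 533.7900 / 309.1213 = 1.72680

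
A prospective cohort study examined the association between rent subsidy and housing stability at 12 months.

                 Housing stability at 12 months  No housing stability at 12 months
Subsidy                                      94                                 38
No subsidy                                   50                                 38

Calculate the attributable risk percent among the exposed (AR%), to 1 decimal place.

20.2

Cells: a = 94, b = 38, c = 50, d = 38.
Risk in exposed = 94/132 = 0.71212; risk in unexposed = 50/88 = 0.56818.
RR = 0.71212/0.56818 = 1.25333
AR% = (RR − 1)/RR × 100 = (1.25333 − 1)/1.25333 × 100 = 20.2128%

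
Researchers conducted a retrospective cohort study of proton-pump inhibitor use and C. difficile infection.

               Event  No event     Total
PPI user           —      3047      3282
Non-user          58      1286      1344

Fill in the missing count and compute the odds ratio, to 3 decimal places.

1.710

The missing cell is in the exposed row: 3282 − 3047 = 235.
So a = 235, b = 3047, c = 58, d = 1286.
OR = (a·d)/(b·c) = (235 × 1286) / (3047 × 58) = 302210 / 176726 = 1.71005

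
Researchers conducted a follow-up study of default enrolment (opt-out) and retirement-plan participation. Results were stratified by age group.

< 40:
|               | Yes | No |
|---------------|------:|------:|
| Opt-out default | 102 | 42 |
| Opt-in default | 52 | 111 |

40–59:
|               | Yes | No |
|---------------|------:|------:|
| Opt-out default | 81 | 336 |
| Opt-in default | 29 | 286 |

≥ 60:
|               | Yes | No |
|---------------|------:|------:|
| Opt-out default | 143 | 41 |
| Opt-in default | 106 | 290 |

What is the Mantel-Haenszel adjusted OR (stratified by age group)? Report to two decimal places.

OR_MH = Σ(aᵢdᵢ/nᵢ) / Σ(bᵢcᵢ/nᵢ), where nᵢ is the stratum total.
Stratum 1 (< 40): n = 307; a·d/n = 102·111/307 = 36.8795; b·c/n = 42·52/307 = 7.1140
Stratum 2 (40–59): n = 732; a·d/n = 81·286/732 = 31.6475; b·c/n = 336·29/732 = 13.3115
Stratum 3 (≥ 60): n = 580; a·d/n = 143·290/580 = 71.5000; b·c/n = 41·106/580 = 7.4931
OR_MH = (36.8795 + 31.6475 + 71.5000) / (7.1140 + 13.3115 + 7.4931) = 140.0270 / 27.9186 = 5.01555

5.02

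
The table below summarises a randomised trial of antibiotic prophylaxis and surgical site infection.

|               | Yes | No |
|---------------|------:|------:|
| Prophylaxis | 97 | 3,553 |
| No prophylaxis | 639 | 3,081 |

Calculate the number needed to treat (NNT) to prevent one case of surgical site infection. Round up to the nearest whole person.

7

Risk in treated group = 97/3650 = 0.02658; risk in control = 639/3720 = 0.17177.
Absolute risk reduction = 0.17177 − 0.02658 = 0.14520
NNT = 1 / ARR = 1 / 0.14520 = 6.887 → round up → 7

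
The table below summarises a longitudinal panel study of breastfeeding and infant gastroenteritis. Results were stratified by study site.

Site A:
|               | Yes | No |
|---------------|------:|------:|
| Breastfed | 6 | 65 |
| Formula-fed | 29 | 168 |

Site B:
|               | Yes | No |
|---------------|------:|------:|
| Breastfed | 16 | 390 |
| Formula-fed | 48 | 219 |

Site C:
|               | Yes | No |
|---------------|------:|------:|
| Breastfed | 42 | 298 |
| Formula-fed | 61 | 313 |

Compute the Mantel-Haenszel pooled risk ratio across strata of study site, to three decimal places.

RR_MH = Σ(aᵢ·n₀ᵢ/nᵢ) / Σ(cᵢ·n₁ᵢ/nᵢ), with n₁ᵢ = aᵢ+bᵢ (exposed), n₀ᵢ = cᵢ+dᵢ (unexposed), nᵢ = n₁ᵢ+n₀ᵢ.
Stratum 1 (Site A): n₁ = 71, n₀ = 197, n = 268; a·n₀/n = 6·197/268 = 4.4104; c·n₁/n = 29·71/268 = 7.6828
Stratum 2 (Site B): n₁ = 406, n₀ = 267, n = 673; a·n₀/n = 16·267/673 = 6.3477; c·n₁/n = 48·406/673 = 28.9569
Stratum 3 (Site C): n₁ = 340, n₀ = 374, n = 714; a·n₀/n = 42·374/714 = 22.0000; c·n₁/n = 61·340/714 = 29.0476
RR_MH = (4.4104 + 6.3477 + 22.0000) / (7.6828 + 28.9569 + 29.0476) = 32.7581 / 65.6874 = 0.49870

0.499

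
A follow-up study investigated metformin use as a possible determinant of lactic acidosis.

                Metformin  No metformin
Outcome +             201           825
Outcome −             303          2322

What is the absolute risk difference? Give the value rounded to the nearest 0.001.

0.137

Reading the table with exposure as columns: a = 201 (Metformin, case), b = 303 (Metformin, non-case), c = 825 (No metformin, case), d = 2322.
Risk in exposed = 201/504 = 0.398810; risk in unexposed = 825/3147 = 0.262154.
Risk difference = 0.398810 − 0.262154 = 0.136655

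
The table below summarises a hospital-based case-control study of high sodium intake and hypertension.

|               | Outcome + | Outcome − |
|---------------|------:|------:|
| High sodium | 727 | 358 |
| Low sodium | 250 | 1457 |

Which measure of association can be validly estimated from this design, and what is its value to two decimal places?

Cells: a = 727, b = 358, c = 250, d = 1457.
This is a hospital-based case-control study: participants were sampled on outcome status, so risks in the source population cannot be estimated directly — relative risk is not valid here. The odds ratio is the appropriate measure.
OR = (a·d)/(b·c) = (727 × 1457) / (358 × 250) = 1059239 / 89500 = 11.83507

11.84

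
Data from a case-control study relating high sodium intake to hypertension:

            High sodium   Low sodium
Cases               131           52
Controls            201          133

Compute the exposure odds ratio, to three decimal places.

1.667

Reading the table with exposure as columns: a = 131 (High sodium, case), b = 201 (High sodium, non-case), c = 52 (Low sodium, case), d = 133.
OR = (a·d)/(b·c) = (131 × 133) / (201 × 52) = 17423 / 10452 = 1.66695
The odds of hypertension are about 1.67 times as high in the high sodium group.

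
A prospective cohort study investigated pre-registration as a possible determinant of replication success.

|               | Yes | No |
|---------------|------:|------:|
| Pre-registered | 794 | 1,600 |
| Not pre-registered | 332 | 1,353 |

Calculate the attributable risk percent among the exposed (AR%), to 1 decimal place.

Cells: a = 794, b = 1600, c = 332, d = 1353.
Risk in exposed = 794/2394 = 0.33166; risk in unexposed = 332/1685 = 0.19703.
RR = 0.33166/0.19703 = 1.68329
AR% = (RR − 1)/RR × 100 = (1.68329 − 1)/1.68329 × 100 = 40.5924%

40.6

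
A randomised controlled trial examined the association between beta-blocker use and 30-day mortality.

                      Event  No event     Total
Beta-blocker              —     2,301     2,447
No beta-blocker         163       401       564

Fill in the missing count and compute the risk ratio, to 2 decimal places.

0.21

The missing cell is in the exposed row: 2447 − 2301 = 146.
So a = 146, b = 2301, c = 163, d = 401.
RR = [a/(a+b)] / [c/(c+d)] = (146/2447) / (163/564) = 0.05966/0.28901 = 0.20645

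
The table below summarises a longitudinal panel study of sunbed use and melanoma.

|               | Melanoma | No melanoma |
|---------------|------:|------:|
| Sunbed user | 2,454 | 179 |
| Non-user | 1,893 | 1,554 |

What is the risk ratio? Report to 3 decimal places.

1.697

Cells: a = 2454, b = 179, c = 1893, d = 1554.
Risk in exposed = 2454/2633 = 0.93202; risk in unexposed = 1893/3447 = 0.54917.
RR = 0.93202 / 0.54917 = 1.69713
The risk among the exposed is 1.70 times that among the unexposed.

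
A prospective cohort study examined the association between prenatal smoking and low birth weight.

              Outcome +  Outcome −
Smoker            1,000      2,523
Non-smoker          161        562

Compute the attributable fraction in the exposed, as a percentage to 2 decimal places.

Cells: a = 1000, b = 2523, c = 161, d = 562.
Risk in exposed = 1000/3523 = 0.28385; risk in unexposed = 161/723 = 0.22268.
RR = 0.28385/0.22268 = 1.27468
AR% = (RR − 1)/RR × 100 = (1.27468 − 1)/1.27468 × 100 = 21.5487%

21.55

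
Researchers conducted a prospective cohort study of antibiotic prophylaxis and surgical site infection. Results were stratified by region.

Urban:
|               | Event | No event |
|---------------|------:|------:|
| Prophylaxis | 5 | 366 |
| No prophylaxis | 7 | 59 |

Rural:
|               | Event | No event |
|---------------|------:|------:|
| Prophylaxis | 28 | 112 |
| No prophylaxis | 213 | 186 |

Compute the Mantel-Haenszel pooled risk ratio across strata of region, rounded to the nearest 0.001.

RR_MH = Σ(aᵢ·n₀ᵢ/nᵢ) / Σ(cᵢ·n₁ᵢ/nᵢ), with n₁ᵢ = aᵢ+bᵢ (exposed), n₀ᵢ = cᵢ+dᵢ (unexposed), nᵢ = n₁ᵢ+n₀ᵢ.
Stratum 1 (Urban): n₁ = 371, n₀ = 66, n = 437; a·n₀/n = 5·66/437 = 0.7551; c·n₁/n = 7·371/437 = 5.9428
Stratum 2 (Rural): n₁ = 140, n₀ = 399, n = 539; a·n₀/n = 28·399/539 = 20.7273; c·n₁/n = 213·140/539 = 55.3247
RR_MH = (0.7551 + 20.7273) / (5.9428 + 55.3247) = 21.4824 / 61.2675 = 0.35063

0.351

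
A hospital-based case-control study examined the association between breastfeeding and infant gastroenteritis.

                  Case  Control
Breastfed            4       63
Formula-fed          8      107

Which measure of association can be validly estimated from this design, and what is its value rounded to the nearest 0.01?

Cells: a = 4, b = 63, c = 8, d = 107.
This is a hospital-based case-control study: participants were sampled on outcome status, so risks in the source population cannot be estimated directly — relative risk is not valid here. The odds ratio is the appropriate measure.
OR = (a·d)/(b·c) = (4 × 107) / (63 × 8) = 428 / 504 = 0.84921

0.85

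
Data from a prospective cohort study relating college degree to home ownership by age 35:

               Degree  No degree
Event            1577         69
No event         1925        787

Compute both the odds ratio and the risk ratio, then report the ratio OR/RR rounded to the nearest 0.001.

Reading the table with exposure as columns: a = 1577 (Degree, case), b = 1925 (Degree, non-case), c = 69 (No degree, case), d = 787.
OR = (1577·787)/(1925·69) = 1241099/132825 = 9.34387
Risk in exposed = 1577/3502 = 0.45031; risk in unexposed = 69/856 = 0.08061; RR = 5.58651
OR/RR = 9.34387 / 5.58651 = 1.67258
The outcome is not rare, so the OR lies further from 1 than the RR.

1.673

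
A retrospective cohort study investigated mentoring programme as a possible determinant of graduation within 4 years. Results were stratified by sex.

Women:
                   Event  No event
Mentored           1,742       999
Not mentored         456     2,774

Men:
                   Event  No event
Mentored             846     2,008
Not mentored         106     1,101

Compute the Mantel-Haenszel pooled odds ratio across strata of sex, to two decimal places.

OR_MH = Σ(aᵢdᵢ/nᵢ) / Σ(bᵢcᵢ/nᵢ), where nᵢ is the stratum total.
Stratum 1 (Women): n = 5971; a·d/n = 1742·2774/5971 = 809.2963; b·c/n = 999·456/5971 = 76.2927
Stratum 2 (Men): n = 4061; a·d/n = 846·1101/4061 = 229.3637; b·c/n = 2008·106/4061 = 52.4127
OR_MH = (809.2963 + 229.3637) / (76.2927 + 52.4127) = 1038.6600 / 128.7055 = 8.07005

8.07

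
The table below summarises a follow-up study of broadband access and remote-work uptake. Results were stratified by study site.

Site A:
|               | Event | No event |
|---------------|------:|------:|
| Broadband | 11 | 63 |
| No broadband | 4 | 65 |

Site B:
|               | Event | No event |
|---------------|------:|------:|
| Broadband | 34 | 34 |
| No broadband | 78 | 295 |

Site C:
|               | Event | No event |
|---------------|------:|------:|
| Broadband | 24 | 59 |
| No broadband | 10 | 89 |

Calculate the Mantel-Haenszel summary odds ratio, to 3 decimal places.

3.583

OR_MH = Σ(aᵢdᵢ/nᵢ) / Σ(bᵢcᵢ/nᵢ), where nᵢ is the stratum total.
Stratum 1 (Site A): n = 143; a·d/n = 11·65/143 = 5.0000; b·c/n = 63·4/143 = 1.7622
Stratum 2 (Site B): n = 441; a·d/n = 34·295/441 = 22.7438; b·c/n = 34·78/441 = 6.0136
Stratum 3 (Site C): n = 182; a·d/n = 24·89/182 = 11.7363; b·c/n = 59·10/182 = 3.2418
OR_MH = (5.0000 + 22.7438 + 11.7363) / (1.7622 + 6.0136 + 3.2418) = 39.4800 / 11.0176 = 3.58336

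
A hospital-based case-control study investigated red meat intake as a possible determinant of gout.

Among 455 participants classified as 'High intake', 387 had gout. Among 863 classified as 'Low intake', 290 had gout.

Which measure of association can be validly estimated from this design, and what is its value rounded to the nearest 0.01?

11.24

From the description: a = 387, b = 68, c = 290, d = 573.
This is a hospital-based case-control study: participants were sampled on outcome status, so risks in the source population cannot be estimated directly — relative risk is not valid here. The odds ratio is the appropriate measure.
OR = (a·d)/(b·c) = (387 × 573) / (68 × 290) = 221751 / 19720 = 11.24498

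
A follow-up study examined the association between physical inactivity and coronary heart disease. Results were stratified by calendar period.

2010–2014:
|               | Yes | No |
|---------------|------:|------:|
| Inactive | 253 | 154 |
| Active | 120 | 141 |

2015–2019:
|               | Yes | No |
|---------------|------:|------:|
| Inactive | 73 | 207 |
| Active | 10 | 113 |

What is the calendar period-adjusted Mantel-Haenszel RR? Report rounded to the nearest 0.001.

1.513

RR_MH = Σ(aᵢ·n₀ᵢ/nᵢ) / Σ(cᵢ·n₁ᵢ/nᵢ), with n₁ᵢ = aᵢ+bᵢ (exposed), n₀ᵢ = cᵢ+dᵢ (unexposed), nᵢ = n₁ᵢ+n₀ᵢ.
Stratum 1 (2010–2014): n₁ = 407, n₀ = 261, n = 668; a·n₀/n = 253·261/668 = 98.8518; c·n₁/n = 120·407/668 = 73.1138
Stratum 2 (2015–2019): n₁ = 280, n₀ = 123, n = 403; a·n₀/n = 73·123/403 = 22.2804; c·n₁/n = 10·280/403 = 6.9479
RR_MH = (98.8518 + 22.2804) / (73.1138 + 6.9479) = 121.1322 / 80.0617 = 1.51299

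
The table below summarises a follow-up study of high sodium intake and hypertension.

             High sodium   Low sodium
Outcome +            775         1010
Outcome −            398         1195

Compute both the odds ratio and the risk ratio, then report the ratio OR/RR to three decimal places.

Reading the table with exposure as columns: a = 775 (High sodium, case), b = 398 (High sodium, non-case), c = 1010 (Low sodium, case), d = 1195.
OR = (775·1195)/(398·1010) = 926125/401980 = 2.30391
Risk in exposed = 775/1173 = 0.66070; risk in unexposed = 1010/2205 = 0.45805; RR = 1.44242
OR/RR = 2.30391 / 1.44242 = 1.59725
The outcome is not rare, so the OR lies further from 1 than the RR.

1.597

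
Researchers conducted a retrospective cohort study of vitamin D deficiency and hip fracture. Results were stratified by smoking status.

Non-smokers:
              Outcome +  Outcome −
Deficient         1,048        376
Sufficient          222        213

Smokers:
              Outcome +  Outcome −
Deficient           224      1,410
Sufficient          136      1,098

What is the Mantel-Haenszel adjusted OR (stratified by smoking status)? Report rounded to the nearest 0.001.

OR_MH = Σ(aᵢdᵢ/nᵢ) / Σ(bᵢcᵢ/nᵢ), where nᵢ is the stratum total.
Stratum 1 (Non-smokers): n = 1859; a·d/n = 1048·213/1859 = 120.0775; b·c/n = 376·222/1859 = 44.9016
Stratum 2 (Smokers): n = 2868; a·d/n = 224·1098/2868 = 85.7573; b·c/n = 1410·136/2868 = 66.8619
OR_MH = (120.0775 + 85.7573) / (44.9016 + 66.8619) = 205.8348 / 111.7635 = 1.84170

1.842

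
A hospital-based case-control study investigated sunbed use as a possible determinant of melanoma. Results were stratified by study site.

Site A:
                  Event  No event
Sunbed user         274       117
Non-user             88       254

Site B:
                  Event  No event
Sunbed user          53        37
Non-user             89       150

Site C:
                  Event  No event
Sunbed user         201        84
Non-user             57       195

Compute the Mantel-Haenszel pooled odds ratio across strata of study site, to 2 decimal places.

OR_MH = Σ(aᵢdᵢ/nᵢ) / Σ(bᵢcᵢ/nᵢ), where nᵢ is the stratum total.
Stratum 1 (Site A): n = 733; a·d/n = 274·254/733 = 94.9468; b·c/n = 117·88/733 = 14.0464
Stratum 2 (Site B): n = 329; a·d/n = 53·150/329 = 24.1641; b·c/n = 37·89/329 = 10.0091
Stratum 3 (Site C): n = 537; a·d/n = 201·195/537 = 72.9888; b·c/n = 84·57/537 = 8.9162
OR_MH = (94.9468 + 24.1641 + 72.9888) / (14.0464 + 10.0091 + 8.9162) = 192.0998 / 32.9717 = 5.82620

5.83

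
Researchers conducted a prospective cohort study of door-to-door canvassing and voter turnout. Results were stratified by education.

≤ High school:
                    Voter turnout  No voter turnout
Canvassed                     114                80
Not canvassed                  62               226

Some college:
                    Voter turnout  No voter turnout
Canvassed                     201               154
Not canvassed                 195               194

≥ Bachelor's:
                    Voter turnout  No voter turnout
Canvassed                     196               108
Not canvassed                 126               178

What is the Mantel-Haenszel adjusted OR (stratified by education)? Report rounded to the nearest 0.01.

2.24

OR_MH = Σ(aᵢdᵢ/nᵢ) / Σ(bᵢcᵢ/nᵢ), where nᵢ is the stratum total.
Stratum 1 (≤ High school): n = 482; a·d/n = 114·226/482 = 53.4523; b·c/n = 80·62/482 = 10.2905
Stratum 2 (Some college): n = 744; a·d/n = 201·194/744 = 52.4113; b·c/n = 154·195/744 = 40.3629
Stratum 3 (≥ Bachelor's): n = 608; a·d/n = 196·178/608 = 57.3816; b·c/n = 108·126/608 = 22.3816
OR_MH = (53.4523 + 52.4113 + 57.3816) / (10.2905 + 40.3629 + 22.3816) = 163.2452 / 73.0349 = 2.23517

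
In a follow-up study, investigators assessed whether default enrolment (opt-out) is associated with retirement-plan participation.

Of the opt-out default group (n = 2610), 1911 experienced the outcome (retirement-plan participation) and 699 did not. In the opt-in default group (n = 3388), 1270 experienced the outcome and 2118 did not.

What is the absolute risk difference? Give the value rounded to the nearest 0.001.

From the description: a = 1911, b = 699, c = 1270, d = 2118.
Risk in exposed = 1911/2610 = 0.732184; risk in unexposed = 1270/3388 = 0.374852.
Risk difference = 0.732184 − 0.374852 = 0.357331

0.357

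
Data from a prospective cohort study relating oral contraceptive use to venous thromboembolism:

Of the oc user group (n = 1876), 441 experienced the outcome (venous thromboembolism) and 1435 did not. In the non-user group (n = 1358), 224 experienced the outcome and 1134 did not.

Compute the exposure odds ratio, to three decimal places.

From the description: a = 441, b = 1435, c = 224, d = 1134.
OR = (a·d)/(b·c) = (441 × 1134) / (1435 × 224) = 500094 / 321440 = 1.55579
The odds of venous thromboembolism are about 1.56 times as high in the oc user group.

1.556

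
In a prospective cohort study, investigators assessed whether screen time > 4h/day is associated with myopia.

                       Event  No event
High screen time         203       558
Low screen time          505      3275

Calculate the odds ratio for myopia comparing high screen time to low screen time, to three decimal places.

2.359

Cells: a = 203, b = 558, c = 505, d = 3275.
OR = (a·d)/(b·c) = (203 × 3275) / (558 × 505) = 664825 / 281790 = 2.35929
The odds of myopia are about 2.36 times as high in the high screen time group.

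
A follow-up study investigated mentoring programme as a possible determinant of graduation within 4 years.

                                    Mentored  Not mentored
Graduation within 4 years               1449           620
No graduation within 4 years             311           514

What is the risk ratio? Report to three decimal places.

1.506

Reading the table with exposure as columns: a = 1449 (Mentored, case), b = 311 (Mentored, non-case), c = 620 (Not mentored, case), d = 514.
Risk in exposed = 1449/1760 = 0.82330; risk in unexposed = 620/1134 = 0.54674.
RR = 0.82330 / 0.54674 = 1.50583
The risk among the exposed is 1.51 times that among the unexposed.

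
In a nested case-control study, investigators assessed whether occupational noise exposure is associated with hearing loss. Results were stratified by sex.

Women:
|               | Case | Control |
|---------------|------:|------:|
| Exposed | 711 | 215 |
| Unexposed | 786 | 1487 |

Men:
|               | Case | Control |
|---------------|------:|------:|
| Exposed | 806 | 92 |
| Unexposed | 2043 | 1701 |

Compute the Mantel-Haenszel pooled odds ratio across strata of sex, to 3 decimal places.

OR_MH = Σ(aᵢdᵢ/nᵢ) / Σ(bᵢcᵢ/nᵢ), where nᵢ is the stratum total.
Stratum 1 (Women): n = 3199; a·d/n = 711·1487/3199 = 330.4961; b·c/n = 215·786/3199 = 52.8259
Stratum 2 (Men): n = 4642; a·d/n = 806·1701/4642 = 295.3481; b·c/n = 92·2043/4642 = 40.4903
OR_MH = (330.4961 + 295.3481) / (52.8259 + 40.4903) = 625.8442 / 93.3162 = 6.70671

6.707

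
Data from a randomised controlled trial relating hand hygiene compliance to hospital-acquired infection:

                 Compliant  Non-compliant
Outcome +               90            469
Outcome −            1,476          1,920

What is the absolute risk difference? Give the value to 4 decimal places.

Reading the table with exposure as columns: a = 90 (Compliant, case), b = 1476 (Compliant, non-case), c = 469 (Non-compliant, case), d = 1920.
Risk in exposed = 90/1566 = 0.057471; risk in unexposed = 469/2389 = 0.196316.
Risk difference = 0.057471 − 0.196316 = -0.138845

-0.1388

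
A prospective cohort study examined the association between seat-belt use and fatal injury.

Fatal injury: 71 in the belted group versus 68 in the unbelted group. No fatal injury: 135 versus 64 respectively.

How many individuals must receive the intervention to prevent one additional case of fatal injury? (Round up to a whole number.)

6

Risk in treated group = 71/206 = 0.34466; risk in control = 68/132 = 0.51515.
Absolute risk reduction = 0.51515 − 0.34466 = 0.17049
NNT = 1 / ARR = 1 / 0.17049 = 5.865 → round up → 6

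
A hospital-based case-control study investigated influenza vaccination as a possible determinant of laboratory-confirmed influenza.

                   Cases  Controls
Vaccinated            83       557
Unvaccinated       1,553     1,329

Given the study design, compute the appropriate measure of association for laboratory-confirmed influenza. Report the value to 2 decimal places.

Cells: a = 83, b = 557, c = 1553, d = 1329.
This is a hospital-based case-control study: participants were sampled on outcome status, so risks in the source population cannot be estimated directly — relative risk is not valid here. The odds ratio is the appropriate measure.
OR = (a·d)/(b·c) = (83 × 1329) / (557 × 1553) = 110307 / 865021 = 0.12752

0.13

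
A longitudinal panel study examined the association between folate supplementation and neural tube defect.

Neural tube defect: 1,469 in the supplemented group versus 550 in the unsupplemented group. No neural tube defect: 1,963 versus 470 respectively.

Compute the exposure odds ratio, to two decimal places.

From the description: a = 1469, b = 1963, c = 550, d = 470.
OR = (a·d)/(b·c) = (1469 × 470) / (1963 × 550) = 690430 / 1079650 = 0.63949
Exposure is associated with lower odds of neural tube defect (OR = 0.64 < 1).

0.64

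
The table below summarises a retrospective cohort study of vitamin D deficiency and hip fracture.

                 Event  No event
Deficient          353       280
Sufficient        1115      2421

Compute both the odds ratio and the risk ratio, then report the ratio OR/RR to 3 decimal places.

Cells: a = 353, b = 280, c = 1115, d = 2421.
OR = (353·2421)/(280·1115) = 854613/312200 = 2.73739
Risk in exposed = 353/633 = 0.55766; risk in unexposed = 1115/3536 = 0.31533; RR = 1.76851
OR/RR = 2.73739 / 1.76851 = 1.54785
The outcome is not rare, so the OR lies further from 1 than the RR.

1.548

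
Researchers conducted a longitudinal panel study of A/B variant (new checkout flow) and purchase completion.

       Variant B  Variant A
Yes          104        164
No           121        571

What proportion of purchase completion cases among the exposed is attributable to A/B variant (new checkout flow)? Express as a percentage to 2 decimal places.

51.73

Reading the table with exposure as columns: a = 104 (Variant B, case), b = 121 (Variant B, non-case), c = 164 (Variant A, case), d = 571.
Risk in exposed = 104/225 = 0.46222; risk in unexposed = 164/735 = 0.22313.
RR = 0.46222/0.22313 = 2.07154
AR% = (RR − 1)/RR × 100 = (2.07154 − 1)/2.07154 × 100 = 51.7268%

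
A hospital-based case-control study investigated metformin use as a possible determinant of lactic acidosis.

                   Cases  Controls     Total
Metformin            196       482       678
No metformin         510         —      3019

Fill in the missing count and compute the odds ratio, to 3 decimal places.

2.001

The missing cell is in the unexposed row: 3019 − 510 = 2509.
So a = 196, b = 482, c = 510, d = 2509.
OR = (a·d)/(b·c) = (196 × 2509) / (482 × 510) = 491764 / 245820 = 2.00050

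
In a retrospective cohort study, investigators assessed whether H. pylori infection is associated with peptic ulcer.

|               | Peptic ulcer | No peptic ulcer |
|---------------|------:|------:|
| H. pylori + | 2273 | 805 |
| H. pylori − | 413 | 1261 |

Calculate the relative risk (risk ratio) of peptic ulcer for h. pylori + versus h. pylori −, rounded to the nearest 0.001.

2.993

Cells: a = 2273, b = 805, c = 413, d = 1261.
Risk in exposed = 2273/3078 = 0.73847; risk in unexposed = 413/1674 = 0.24671.
RR = 0.73847 / 0.24671 = 2.99320
The risk among the exposed is 2.99 times that among the unexposed.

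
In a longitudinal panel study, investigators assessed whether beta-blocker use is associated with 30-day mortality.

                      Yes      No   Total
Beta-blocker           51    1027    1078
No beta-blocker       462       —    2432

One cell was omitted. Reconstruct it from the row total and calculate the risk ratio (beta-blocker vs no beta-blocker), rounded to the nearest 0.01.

0.25

The missing cell is in the unexposed row: 2432 − 462 = 1970.
So a = 51, b = 1027, c = 462, d = 1970.
RR = [a/(a+b)] / [c/(c+d)] = (51/1078) / (462/2432) = 0.04731/0.18997 = 0.24904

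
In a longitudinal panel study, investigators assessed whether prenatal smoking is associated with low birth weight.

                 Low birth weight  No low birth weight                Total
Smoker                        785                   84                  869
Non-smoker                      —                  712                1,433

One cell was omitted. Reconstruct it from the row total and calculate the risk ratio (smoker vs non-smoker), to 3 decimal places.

The missing cell is in the unexposed row: 1433 − 712 = 721.
So a = 785, b = 84, c = 721, d = 712.
RR = [a/(a+b)] / [c/(c+d)] = (785/869) / (721/1433) = 0.90334/0.50314 = 1.79540

1.795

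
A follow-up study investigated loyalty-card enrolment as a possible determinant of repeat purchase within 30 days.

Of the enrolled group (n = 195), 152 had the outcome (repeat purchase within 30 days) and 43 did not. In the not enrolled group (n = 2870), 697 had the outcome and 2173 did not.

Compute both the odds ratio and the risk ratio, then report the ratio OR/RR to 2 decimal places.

From the description: a = 152, b = 43, c = 697, d = 2173.
OR = (152·2173)/(43·697) = 330296/29971 = 11.02052
Risk in exposed = 152/195 = 0.77949; risk in unexposed = 697/2870 = 0.24286; RR = 3.20965
OR/RR = 11.02052 / 3.20965 = 3.43355
The outcome is not rare, so the OR lies further from 1 than the RR.

3.43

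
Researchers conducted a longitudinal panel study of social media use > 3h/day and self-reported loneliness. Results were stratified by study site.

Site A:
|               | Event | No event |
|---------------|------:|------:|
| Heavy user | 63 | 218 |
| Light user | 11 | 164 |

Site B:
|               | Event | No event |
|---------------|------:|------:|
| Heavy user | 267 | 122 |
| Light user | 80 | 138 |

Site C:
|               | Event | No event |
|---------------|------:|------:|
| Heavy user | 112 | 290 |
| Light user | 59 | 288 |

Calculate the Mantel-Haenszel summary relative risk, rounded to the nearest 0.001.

1.917

RR_MH = Σ(aᵢ·n₀ᵢ/nᵢ) / Σ(cᵢ·n₁ᵢ/nᵢ), with n₁ᵢ = aᵢ+bᵢ (exposed), n₀ᵢ = cᵢ+dᵢ (unexposed), nᵢ = n₁ᵢ+n₀ᵢ.
Stratum 1 (Site A): n₁ = 281, n₀ = 175, n = 456; a·n₀/n = 63·175/456 = 24.1776; c·n₁/n = 11·281/456 = 6.7785
Stratum 2 (Site B): n₁ = 389, n₀ = 218, n = 607; a·n₀/n = 267·218/607 = 95.8913; c·n₁/n = 80·389/607 = 51.2685
Stratum 3 (Site C): n₁ = 402, n₀ = 347, n = 749; a·n₀/n = 112·347/749 = 51.8879; c·n₁/n = 59·402/749 = 31.6662
RR_MH = (24.1776 + 95.8913 + 51.8879) / (6.7785 + 51.2685 + 31.6662) = 171.9568 / 89.7133 = 1.91674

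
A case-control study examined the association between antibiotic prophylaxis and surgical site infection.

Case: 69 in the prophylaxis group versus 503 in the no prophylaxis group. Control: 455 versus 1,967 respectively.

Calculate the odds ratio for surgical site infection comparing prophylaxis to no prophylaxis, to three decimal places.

0.593

From the description: a = 69, b = 455, c = 503, d = 1967.
OR = (a·d)/(b·c) = (69 × 1967) / (455 × 503) = 135723 / 228865 = 0.59303
Exposure is associated with lower odds of surgical site infection (OR = 0.59 < 1).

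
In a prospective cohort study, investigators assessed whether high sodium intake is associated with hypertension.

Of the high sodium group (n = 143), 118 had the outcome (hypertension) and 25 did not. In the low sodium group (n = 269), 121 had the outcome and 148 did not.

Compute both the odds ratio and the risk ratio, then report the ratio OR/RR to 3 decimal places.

From the description: a = 118, b = 25, c = 121, d = 148.
OR = (118·148)/(25·121) = 17464/3025 = 5.77322
Risk in exposed = 118/143 = 0.82517; risk in unexposed = 121/269 = 0.44981; RR = 1.83448
OR/RR = 5.77322 / 1.83448 = 3.14706
The outcome is not rare, so the OR lies further from 1 than the RR.

3.147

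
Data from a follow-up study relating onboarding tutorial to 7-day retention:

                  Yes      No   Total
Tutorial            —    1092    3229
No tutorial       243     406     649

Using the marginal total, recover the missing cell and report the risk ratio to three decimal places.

The missing cell is in the exposed row: 3229 − 1092 = 2137.
So a = 2137, b = 1092, c = 243, d = 406.
RR = [a/(a+b)] / [c/(c+d)] = (2137/3229) / (243/649) = 0.66181/0.37442 = 1.76756

1.768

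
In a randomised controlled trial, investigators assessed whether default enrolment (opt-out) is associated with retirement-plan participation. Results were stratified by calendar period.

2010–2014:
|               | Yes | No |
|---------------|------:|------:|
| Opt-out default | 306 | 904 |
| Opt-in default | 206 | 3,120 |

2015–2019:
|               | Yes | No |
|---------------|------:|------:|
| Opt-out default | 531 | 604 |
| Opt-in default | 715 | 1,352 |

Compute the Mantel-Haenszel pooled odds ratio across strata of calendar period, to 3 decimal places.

OR_MH = Σ(aᵢdᵢ/nᵢ) / Σ(bᵢcᵢ/nᵢ), where nᵢ is the stratum total.
Stratum 1 (2010–2014): n = 4536; a·d/n = 306·3120/4536 = 210.4762; b·c/n = 904·206/4536 = 41.0547
Stratum 2 (2015–2019): n = 3202; a·d/n = 531·1352/3202 = 224.2074; b·c/n = 604·715/3202 = 134.8720
OR_MH = (210.4762 + 224.2074) / (41.0547 + 134.8720) = 434.6836 / 175.9266 = 2.47082

2.471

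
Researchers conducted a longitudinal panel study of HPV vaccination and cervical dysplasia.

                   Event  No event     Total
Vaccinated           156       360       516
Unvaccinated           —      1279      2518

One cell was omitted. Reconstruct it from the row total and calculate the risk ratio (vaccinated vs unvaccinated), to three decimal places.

The missing cell is in the unexposed row: 2518 − 1279 = 1239.
So a = 156, b = 360, c = 1239, d = 1279.
RR = [a/(a+b)] / [c/(c+d)] = (156/516) / (1239/2518) = 0.30233/0.49206 = 0.61441

0.614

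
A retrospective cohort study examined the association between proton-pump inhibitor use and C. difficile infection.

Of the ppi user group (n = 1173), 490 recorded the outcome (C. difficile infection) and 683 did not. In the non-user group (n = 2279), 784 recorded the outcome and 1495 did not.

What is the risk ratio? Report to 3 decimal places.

From the description: a = 490, b = 683, c = 784, d = 1495.
Risk in exposed = 490/1173 = 0.41773; risk in unexposed = 784/2279 = 0.34401.
RR = 0.41773 / 0.34401 = 1.21430
The risk among the exposed is 1.21 times that among the unexposed.

1.214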